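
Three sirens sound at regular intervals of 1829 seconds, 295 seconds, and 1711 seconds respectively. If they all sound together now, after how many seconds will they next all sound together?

We need the least common multiple of the intervals.
1829 = 31 × 59
295 = 5 × 59
1711 = 29 × 59
LCM(1829, 295, 1711) = 5 × 29 × 31 × 59 = 265205.

265205 seconds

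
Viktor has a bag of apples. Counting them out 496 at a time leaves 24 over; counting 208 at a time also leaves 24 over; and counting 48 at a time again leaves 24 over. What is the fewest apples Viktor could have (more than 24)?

N − 24 must be a common multiple of 496, 208, and 48.
496 = 2^4 × 31
208 = 2^4 × 13
48 = 2^4 × 3
LCM(496, 208, 48) = 2^4 × 3 × 13 × 31 = 19344.
Smallest N > 24 is LCM + 24 = 19344 + 24 = 19368.

19368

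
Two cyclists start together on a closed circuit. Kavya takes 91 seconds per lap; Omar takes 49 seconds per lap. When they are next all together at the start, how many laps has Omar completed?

13 laps

They are all back at their starting positions together after one LCM of the periods.
91 = 7 × 13
49 = 7^2
LCM(91, 49) = 7^2 × 13 = 637.
Laps for period 49: 637 / 49 = 13.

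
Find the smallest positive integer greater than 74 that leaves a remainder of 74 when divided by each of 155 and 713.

3639

N − 74 must be a common multiple of 155 and 713.
155 = 5 × 31
713 = 23 × 31
LCM(155, 713) = 5 × 23 × 31 = 3565.
Smallest N > 74 is LCM + 74 = 3565 + 74 = 3639.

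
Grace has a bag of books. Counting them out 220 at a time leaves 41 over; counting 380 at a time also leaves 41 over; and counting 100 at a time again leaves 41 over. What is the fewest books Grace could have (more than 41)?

N − 41 must be a common multiple of 220, 380, and 100.
220 = 2^2 × 5 × 11
380 = 2^2 × 5 × 19
100 = 2^2 × 5^2
LCM(220, 380, 100) = 2^2 × 5^2 × 11 × 19 = 20900.
Smallest N > 41 is LCM + 41 = 20900 + 41 = 20941.

20941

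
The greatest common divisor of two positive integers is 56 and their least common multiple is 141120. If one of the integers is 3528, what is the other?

For two integers, gcd × lcm = product, so the other is (56 × 141120) / 3528 = 7902720 / 3528 = 2240.

2240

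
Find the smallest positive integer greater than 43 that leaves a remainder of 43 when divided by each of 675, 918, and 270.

N − 43 must be a common multiple of 675, 918, and 270.
675 = 3^3 × 5^2
918 = 2 × 3^3 × 17
270 = 2 × 3^3 × 5
LCM(675, 918, 270) = 2 × 3^3 × 5^2 × 17 = 22950.
Smallest N > 43 is LCM + 43 = 22950 + 43 = 22993.

22993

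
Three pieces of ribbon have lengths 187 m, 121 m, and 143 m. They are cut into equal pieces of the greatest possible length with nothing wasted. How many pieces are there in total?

41

Piece length = gcd(187, 121, 143).
187 = 11 × 17
121 = 11^2
143 = 11 × 13
gcd(187, 121, 143) = 11.
Total pieces = 187/11 + 121/11 + 143/11 = 17 + 11 + 13 = 41.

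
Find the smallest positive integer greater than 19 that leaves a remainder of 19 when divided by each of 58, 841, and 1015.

N − 19 must be a common multiple of 58, 841, and 1015.
58 = 2 × 29
841 = 29^2
1015 = 5 × 7 × 29
LCM(58, 841, 1015) = 2 × 5 × 7 × 29^2 = 58870.
Smallest N > 19 is LCM + 19 = 58870 + 19 = 58889.

58889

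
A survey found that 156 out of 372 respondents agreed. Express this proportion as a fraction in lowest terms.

13/31

156 = 2^2 × 3 × 13
372 = 2^2 × 3 × 31
gcd(156, 372) = 2^2 × 3 = 12.
Divide numerator and denominator by 12: 156/372 = 13/31.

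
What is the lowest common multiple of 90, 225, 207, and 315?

72450

90 = 2 × 3^2 × 5
225 = 3^2 × 5^2
207 = 3^2 × 23
315 = 3^2 × 5 × 7
LCM(90, 225, 207, 315) = 2 × 3^2 × 5^2 × 7 × 23 = 72450.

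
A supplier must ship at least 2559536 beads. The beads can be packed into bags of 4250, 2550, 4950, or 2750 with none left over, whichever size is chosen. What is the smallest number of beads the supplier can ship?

The number of beads must be a common multiple of 4250, 2550, 4950, and 2750, so a multiple of their LCM.
4250 = 2 × 5^3 × 17
2550 = 2 × 3 × 5^2 × 17
4950 = 2 × 3^2 × 5^2 × 11
2750 = 2 × 5^3 × 11
LCM(4250, 2550, 4950, 2750) = 2 × 3^2 × 5^3 × 11 × 17 = 420750.
Smallest multiple of 420750 that is ≥ 2559536: ⌈2559536/420750⌉ × 420750 = 7 × 420750 = 2945250.

2945250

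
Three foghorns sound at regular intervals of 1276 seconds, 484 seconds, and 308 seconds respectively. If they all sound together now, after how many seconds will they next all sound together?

98252 seconds

The first simultaneous occurrence is after LCM of the individual periods.
1276 = 2^2 × 11 × 29
484 = 2^2 × 11^2
308 = 2^2 × 7 × 11
LCM(1276, 484, 308) = 2^2 × 7 × 11^2 × 29 = 98252.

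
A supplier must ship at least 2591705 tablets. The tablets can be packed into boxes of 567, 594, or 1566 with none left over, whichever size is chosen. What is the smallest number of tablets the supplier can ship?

The number of tablets must be a common multiple of 567, 594, and 1566, so a multiple of their LCM.
567 = 3^4 × 7
594 = 2 × 3^3 × 11
1566 = 2 × 3^3 × 29
LCM(567, 594, 1566) = 2 × 3^4 × 7 × 11 × 29 = 361746.
Smallest multiple of 361746 that is ≥ 2591705: ⌈2591705/361746⌉ × 361746 = 8 × 361746 = 2893968.

2893968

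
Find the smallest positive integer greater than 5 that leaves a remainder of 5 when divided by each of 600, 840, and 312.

N − 5 must be a common multiple of 600, 840, and 312.
600 = 2^3 × 3 × 5^2
840 = 2^3 × 3 × 5 × 7
312 = 2^3 × 3 × 13
LCM(600, 840, 312) = 2^3 × 3 × 5^2 × 7 × 13 = 54600.
Smallest N > 5 is LCM + 5 = 54600 + 5 = 54605.

54605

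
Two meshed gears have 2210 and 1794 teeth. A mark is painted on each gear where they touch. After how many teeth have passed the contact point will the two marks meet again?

152490 teeth

They coincide at every common multiple of the periods; the first is the LCM.
2210 = 2 × 5 × 13 × 17
1794 = 2 × 3 × 13 × 23
LCM(2210, 1794) = 2 × 3 × 5 × 13 × 17 × 23 = 152490.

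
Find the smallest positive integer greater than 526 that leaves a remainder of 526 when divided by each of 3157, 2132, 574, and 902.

N − 526 must be a common multiple of 3157, 2132, 574, and 902.
3157 = 7 × 11 × 41
2132 = 2^2 × 13 × 41
574 = 2 × 7 × 41
902 = 2 × 11 × 41
LCM(3157, 2132, 574, 902) = 2^2 × 7 × 11 × 13 × 41 = 164164.
Smallest N > 526 is LCM + 526 = 164164 + 526 = 164690.

164690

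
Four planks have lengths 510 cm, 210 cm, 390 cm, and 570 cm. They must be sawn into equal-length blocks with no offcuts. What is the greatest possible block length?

30 cm

The block length must divide every plank, so the greatest is gcd(510, 210, 390, 570).
510 = 2 × 3 × 5 × 17
210 = 2 × 3 × 5 × 7
390 = 2 × 3 × 5 × 13
570 = 2 × 3 × 5 × 19
gcd(510, 210, 390, 570) = 2 × 3 × 5 = 30.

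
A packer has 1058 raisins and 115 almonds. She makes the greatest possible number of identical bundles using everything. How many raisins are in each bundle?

46

Number of bundles = gcd(1058, 115).
1058 = 2 × 23^2
115 = 5 × 23
gcd(1058, 115) = 23.
raisins per bundle = 1058 / 23 = 46.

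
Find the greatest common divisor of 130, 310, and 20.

10

130 = 2 × 5 × 13
310 = 2 × 5 × 31
20 = 2^2 × 5
gcd(130, 310, 20) = 2 × 5 = 10.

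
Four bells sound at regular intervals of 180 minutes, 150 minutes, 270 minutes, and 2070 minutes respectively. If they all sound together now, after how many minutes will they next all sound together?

We need the least common multiple of the intervals.
180 = 2^2 × 3^2 × 5
150 = 2 × 3 × 5^2
270 = 2 × 3^3 × 5
2070 = 2 × 3^2 × 5 × 23
LCM(180, 150, 270, 2070) = 2^2 × 3^3 × 5^2 × 23 = 62100.

62100 minutes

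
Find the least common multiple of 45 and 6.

45 = 3^2 × 5
6 = 2 × 3
LCM(45, 6) = 2 × 3^2 × 5 = 90.

90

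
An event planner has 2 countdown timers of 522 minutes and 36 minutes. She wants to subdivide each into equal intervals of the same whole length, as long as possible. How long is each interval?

18 minutes

The interval must divide each timer length; the longest such is the gcd.
522 = 2 × 3^2 × 29
36 = 2^2 × 3^2
gcd(522, 36) = 2 × 3^2 = 18.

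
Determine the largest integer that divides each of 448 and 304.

16

448 = 2^6 × 7
304 = 2^4 × 19
gcd(448, 304) = 2^4 = 16.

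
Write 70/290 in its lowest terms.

7/29

70 = 2 × 5 × 7
290 = 2 × 5 × 29
gcd(70, 290) = 2 × 5 = 10.
Divide numerator and denominator by 10: 70/290 = 7/29.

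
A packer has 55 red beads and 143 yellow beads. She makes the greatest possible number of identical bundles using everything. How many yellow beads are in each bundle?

13

Number of bundles = gcd(55, 143).
55 = 5 × 11
143 = 11 × 13
gcd(55, 143) = 11.
yellow beads per bundle = 143 / 11 = 13.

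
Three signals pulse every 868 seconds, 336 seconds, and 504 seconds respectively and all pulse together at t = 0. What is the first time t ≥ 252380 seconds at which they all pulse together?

Joint pulses occur at multiples of LCM(868, 336, 504).
868 = 2^2 × 7 × 31
336 = 2^4 × 3 × 7
504 = 2^3 × 3^2 × 7
LCM(868, 336, 504) = 2^4 × 3^2 × 7 × 31 = 31248.
Smallest multiple of 31248 that is ≥ 252380: ⌈252380/31248⌉ × 31248 = 9 × 31248 = 281232.

281232 seconds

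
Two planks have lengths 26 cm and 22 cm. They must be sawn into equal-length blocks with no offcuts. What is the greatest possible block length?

2 cm

By the Euclidean algorithm:
26 = 1 × 22 + 4
22 = 5 × 4 + 2
4 = 2 × 2 + 0
gcd(26, 22) = 2.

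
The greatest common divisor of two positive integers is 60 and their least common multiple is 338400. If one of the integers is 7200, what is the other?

For two integers, gcd × lcm = product, so the other is (60 × 338400) / 7200 = 20304000 / 7200 = 2820.

2820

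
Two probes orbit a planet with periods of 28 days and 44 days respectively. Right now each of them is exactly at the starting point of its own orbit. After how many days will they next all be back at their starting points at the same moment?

They coincide at every common multiple of the periods; the first is the LCM.
28 = 2^2 × 7
44 = 2^2 × 11
LCM(28, 44) = 2^2 × 7 × 11 = 308.

308 days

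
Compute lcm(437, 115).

2185

437 = 19 × 23
115 = 5 × 23
LCM(437, 115) = 5 × 19 × 23 = 2185.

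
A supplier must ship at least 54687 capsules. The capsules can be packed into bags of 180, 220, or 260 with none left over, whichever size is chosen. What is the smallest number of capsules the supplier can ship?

77220

The number of capsules must be a common multiple of 180, 220, and 260, so a multiple of their LCM.
180 = 2^2 × 3^2 × 5
220 = 2^2 × 5 × 11
260 = 2^2 × 5 × 13
LCM(180, 220, 260) = 2^2 × 3^2 × 5 × 11 × 13 = 25740.
Smallest multiple of 25740 that is ≥ 54687: ⌈54687/25740⌉ × 25740 = 3 × 25740 = 77220.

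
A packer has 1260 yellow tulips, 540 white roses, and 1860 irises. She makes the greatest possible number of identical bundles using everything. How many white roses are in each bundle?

Number of bundles = gcd(1260, 540, 1860).
1260 = 2^2 × 3^2 × 5 × 7
540 = 2^2 × 3^3 × 5
1860 = 2^2 × 3 × 5 × 31
gcd(1260, 540, 1860) = 2^2 × 3 × 5 = 60.
white roses per bundle = 540 / 60 = 9.

9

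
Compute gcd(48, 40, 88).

48 = 2^4 × 3
40 = 2^3 × 5
88 = 2^3 × 11
gcd(48, 40, 88) = 2^3 = 8.

8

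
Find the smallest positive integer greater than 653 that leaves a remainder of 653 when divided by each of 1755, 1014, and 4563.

46283

N − 653 must be a common multiple of 1755, 1014, and 4563.
1755 = 3^3 × 5 × 13
1014 = 2 × 3 × 13^2
4563 = 3^3 × 13^2
LCM(1755, 1014, 4563) = 2 × 3^3 × 5 × 13^2 = 45630.
Smallest N > 653 is LCM + 653 = 45630 + 653 = 46283.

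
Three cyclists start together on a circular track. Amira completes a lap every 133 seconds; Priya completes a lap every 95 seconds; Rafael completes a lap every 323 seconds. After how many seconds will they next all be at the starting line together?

They coincide at every common multiple of the periods; the first is the LCM.
133 = 7 × 19
95 = 5 × 19
323 = 17 × 19
LCM(133, 95, 323) = 5 × 7 × 17 × 19 = 11305.

11305 seconds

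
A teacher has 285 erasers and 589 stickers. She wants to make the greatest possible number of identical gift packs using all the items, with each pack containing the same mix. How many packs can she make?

The pack count must divide each quantity, so the greatest is gcd(285, 589).
285 = 3 × 5 × 19
589 = 19 × 31
gcd(285, 589) = 19.

19 packs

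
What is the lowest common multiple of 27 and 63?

27 = 3^3
63 = 3^2 × 7
LCM(27, 63) = 3^3 × 7 = 189.

189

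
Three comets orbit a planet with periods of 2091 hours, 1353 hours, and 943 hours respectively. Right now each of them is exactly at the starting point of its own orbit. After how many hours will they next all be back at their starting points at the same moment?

We need the least common multiple of the intervals.
2091 = 3 × 17 × 41
1353 = 3 × 11 × 41
943 = 23 × 41
LCM(2091, 1353, 943) = 3 × 11 × 17 × 23 × 41 = 529023.

529023 hours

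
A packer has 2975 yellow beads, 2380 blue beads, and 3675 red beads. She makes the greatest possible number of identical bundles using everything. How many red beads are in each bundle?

Number of bundles = gcd(2975, 2380, 3675).
2975 = 5^2 × 7 × 17
2380 = 2^2 × 5 × 7 × 17
3675 = 3 × 5^2 × 7^2
gcd(2975, 2380, 3675) = 5 × 7 = 35.
red beads per bundle = 3675 / 35 = 105.

105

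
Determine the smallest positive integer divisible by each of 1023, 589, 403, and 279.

758043

1023 = 3 × 11 × 31
589 = 19 × 31
403 = 13 × 31
279 = 3^2 × 31
LCM(1023, 589, 403, 279) = 3^2 × 11 × 13 × 19 × 31 = 758043.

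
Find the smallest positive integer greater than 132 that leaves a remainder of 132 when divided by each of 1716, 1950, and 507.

N − 132 must be a common multiple of 1716, 1950, and 507.
1716 = 2^2 × 3 × 11 × 13
1950 = 2 × 3 × 5^2 × 13
507 = 3 × 13^2
LCM(1716, 1950, 507) = 2^2 × 3 × 5^2 × 11 × 13^2 = 557700.
Smallest N > 132 is LCM + 132 = 557700 + 132 = 557832.

557832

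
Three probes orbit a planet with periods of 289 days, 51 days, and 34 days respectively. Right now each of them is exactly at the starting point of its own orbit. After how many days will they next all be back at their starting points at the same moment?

They coincide at every common multiple of the periods; the first is the LCM.
289 = 17^2
51 = 3 × 17
34 = 2 × 17
LCM(289, 51, 34) = 2 × 3 × 17^2 = 1734.

1734 days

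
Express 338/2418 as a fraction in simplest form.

13/93

338 = 2 × 13^2
2418 = 2 × 3 × 13 × 31
gcd(338, 2418) = 2 × 13 = 26.
Divide numerator and denominator by 26: 338/2418 = 13/93.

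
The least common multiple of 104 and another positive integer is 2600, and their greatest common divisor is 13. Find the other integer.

gcd × lcm = product of the two integers, so the other integer is (13 × 2600) / 104 = 325.

325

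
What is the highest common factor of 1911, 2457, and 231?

21

1911 = 3 × 7^2 × 13
2457 = 3^3 × 7 × 13
231 = 3 × 7 × 11
gcd(1911, 2457, 231) = 3 × 7 = 21.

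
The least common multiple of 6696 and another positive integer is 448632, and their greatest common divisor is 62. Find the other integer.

gcd × lcm = product of the two integers, so the other integer is (62 × 448632) / 6696 = 4154.

4154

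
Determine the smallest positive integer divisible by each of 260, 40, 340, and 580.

256360

260 = 2^2 × 5 × 13
40 = 2^3 × 5
340 = 2^2 × 5 × 17
580 = 2^2 × 5 × 29
LCM(260, 40, 340, 580) = 2^3 × 5 × 13 × 17 × 29 = 256360.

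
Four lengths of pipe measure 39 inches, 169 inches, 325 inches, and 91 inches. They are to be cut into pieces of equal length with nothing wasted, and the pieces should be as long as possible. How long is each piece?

The greatest length dividing all of 39, 169, 325, and 91 is their gcd.
39 = 3 × 13
169 = 13^2
325 = 5^2 × 13
91 = 7 × 13
gcd(39, 169, 325, 91) = 13.

13 inches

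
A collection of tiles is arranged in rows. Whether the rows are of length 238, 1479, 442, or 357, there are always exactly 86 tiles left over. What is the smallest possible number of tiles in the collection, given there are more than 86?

269264

N − 86 must be a common multiple of 238, 1479, 442, and 357.
238 = 2 × 7 × 17
1479 = 3 × 17 × 29
442 = 2 × 13 × 17
357 = 3 × 7 × 17
LCM(238, 1479, 442, 357) = 2 × 3 × 7 × 13 × 17 × 29 = 269178.
Smallest N > 86 is LCM + 86 = 269178 + 86 = 269264.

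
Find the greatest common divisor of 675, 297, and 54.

27

675 = 3^3 × 5^2
297 = 3^3 × 11
54 = 2 × 3^3
gcd(675, 297, 54) = 3^3 = 27.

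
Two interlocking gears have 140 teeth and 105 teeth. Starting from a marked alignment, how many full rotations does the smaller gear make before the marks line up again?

All finish a whole number of cycles simultaneously at t = LCM of the periods.
140 = 2^2 × 5 × 7
105 = 3 × 5 × 7
LCM(140, 105) = 2^2 × 3 × 5 × 7 = 420.
Rotations for period 105: 420 / 105 = 4.

4 rotations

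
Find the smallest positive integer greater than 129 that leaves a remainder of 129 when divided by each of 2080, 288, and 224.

N − 129 must be a common multiple of 2080, 288, and 224.
2080 = 2^5 × 5 × 13
288 = 2^5 × 3^2
224 = 2^5 × 7
LCM(2080, 288, 224) = 2^5 × 3^2 × 5 × 7 × 13 = 131040.
Smallest N > 129 is LCM + 129 = 131040 + 129 = 131169.

131169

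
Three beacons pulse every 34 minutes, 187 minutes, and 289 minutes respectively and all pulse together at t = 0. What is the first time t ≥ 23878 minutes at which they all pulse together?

25432 minutes

Joint pulses occur at multiples of LCM(34, 187, 289).
34 = 2 × 17
187 = 11 × 17
289 = 17^2
LCM(34, 187, 289) = 2 × 11 × 17^2 = 6358.
Smallest multiple of 6358 that is ≥ 23878: ⌈23878/6358⌉ × 6358 = 4 × 6358 = 25432.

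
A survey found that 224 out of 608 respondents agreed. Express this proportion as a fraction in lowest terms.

224 = 2^5 × 7
608 = 2^5 × 19
gcd(224, 608) = 2^5 = 32.
Divide numerator and denominator by 32: 224/608 = 7/19.

7/19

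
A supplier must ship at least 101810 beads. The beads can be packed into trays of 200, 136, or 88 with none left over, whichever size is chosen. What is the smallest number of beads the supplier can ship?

The number of beads must be a common multiple of 200, 136, and 88, so a multiple of their LCM.
200 = 2^3 × 5^2
136 = 2^3 × 17
88 = 2^3 × 11
LCM(200, 136, 88) = 2^3 × 5^2 × 11 × 17 = 37400.
Smallest multiple of 37400 that is ≥ 101810: ⌈101810/37400⌉ × 37400 = 3 × 37400 = 112200.

112200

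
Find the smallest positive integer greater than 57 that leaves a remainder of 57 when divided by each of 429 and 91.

3060

N − 57 must be a common multiple of 429 and 91.
429 = 3 × 11 × 13
91 = 7 × 13
LCM(429, 91) = 3 × 7 × 11 × 13 = 3003.
Smallest N > 57 is LCM + 57 = 3003 + 57 = 3060.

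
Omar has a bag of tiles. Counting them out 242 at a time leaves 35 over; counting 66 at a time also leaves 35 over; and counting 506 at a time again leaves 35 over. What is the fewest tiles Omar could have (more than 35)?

16733

N − 35 must be a common multiple of 242, 66, and 506.
242 = 2 × 11^2
66 = 2 × 3 × 11
506 = 2 × 11 × 23
LCM(242, 66, 506) = 2 × 3 × 11^2 × 23 = 16698.
Smallest N > 35 is LCM + 35 = 16698 + 35 = 16733.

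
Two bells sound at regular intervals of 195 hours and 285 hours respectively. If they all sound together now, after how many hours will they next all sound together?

The first simultaneous occurrence is after LCM of the individual periods.
195 = 3 × 5 × 13
285 = 3 × 5 × 19
LCM(195, 285) = 3 × 5 × 13 × 19 = 3705.

3705 hours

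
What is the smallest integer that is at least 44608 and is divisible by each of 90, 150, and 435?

52200

The integer must be a common multiple of 90, 150, and 435, so a multiple of their LCM.
90 = 2 × 3^2 × 5
150 = 2 × 3 × 5^2
435 = 3 × 5 × 29
LCM(90, 150, 435) = 2 × 3^2 × 5^2 × 29 = 13050.
Smallest multiple of 13050 that is ≥ 44608: ⌈44608/13050⌉ × 13050 = 4 × 13050 = 52200.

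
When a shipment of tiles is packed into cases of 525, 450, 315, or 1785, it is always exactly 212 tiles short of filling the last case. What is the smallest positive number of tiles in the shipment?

53338

Being 212 short of a full case of size k means N ≡ −212 (mod k), i.e. N + 212 is a multiple of each size.
525 = 3 × 5^2 × 7
450 = 2 × 3^2 × 5^2
315 = 3^2 × 5 × 7
1785 = 3 × 5 × 7 × 17
LCM(525, 450, 315, 1785) = 2 × 3^2 × 5^2 × 7 × 17 = 53550.
Smallest positive N is 53550 − 212 = 53338.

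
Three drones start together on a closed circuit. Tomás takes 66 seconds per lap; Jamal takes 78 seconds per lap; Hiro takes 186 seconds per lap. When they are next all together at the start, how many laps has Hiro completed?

All finish a whole number of cycles simultaneously at t = LCM of the periods.
66 = 2 × 3 × 11
78 = 2 × 3 × 13
186 = 2 × 3 × 31
LCM(66, 78, 186) = 2 × 3 × 11 × 13 × 31 = 26598.
Laps for period 186: 26598 / 186 = 143.

143 laps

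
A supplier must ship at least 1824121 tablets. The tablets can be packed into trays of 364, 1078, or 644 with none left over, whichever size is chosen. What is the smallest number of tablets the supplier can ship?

1933932

The number of tablets must be a common multiple of 364, 1078, and 644, so a multiple of their LCM.
364 = 2^2 × 7 × 13
1078 = 2 × 7^2 × 11
644 = 2^2 × 7 × 23
LCM(364, 1078, 644) = 2^2 × 7^2 × 11 × 13 × 23 = 644644.
Smallest multiple of 644644 that is ≥ 1824121: ⌈1824121/644644⌉ × 644644 = 3 × 644644 = 1933932.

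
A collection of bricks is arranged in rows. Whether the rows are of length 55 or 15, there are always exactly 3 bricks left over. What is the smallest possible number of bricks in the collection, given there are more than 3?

N − 3 must be a common multiple of 55 and 15.
55 = 5 × 11
15 = 3 × 5
LCM(55, 15) = 3 × 5 × 11 = 165.
Smallest N > 3 is LCM + 3 = 165 + 3 = 168.

168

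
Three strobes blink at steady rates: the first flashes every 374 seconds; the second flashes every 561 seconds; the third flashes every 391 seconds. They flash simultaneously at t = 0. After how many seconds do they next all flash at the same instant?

25806 seconds

They coincide at every common multiple of the periods; the first is the LCM.
374 = 2 × 11 × 17
561 = 3 × 11 × 17
391 = 17 × 23
LCM(374, 561, 391) = 2 × 3 × 11 × 17 × 23 = 25806.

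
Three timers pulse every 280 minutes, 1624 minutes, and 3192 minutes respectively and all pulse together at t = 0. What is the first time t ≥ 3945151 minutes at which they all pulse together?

4165560 minutes

Joint pulses occur at multiples of LCM(280, 1624, 3192).
280 = 2^3 × 5 × 7
1624 = 2^3 × 7 × 29
3192 = 2^3 × 3 × 7 × 19
LCM(280, 1624, 3192) = 2^3 × 3 × 5 × 7 × 19 × 29 = 462840.
Smallest multiple of 462840 that is ≥ 3945151: ⌈3945151/462840⌉ × 462840 = 9 × 462840 = 4165560.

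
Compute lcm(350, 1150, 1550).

249550

350 = 2 × 5^2 × 7
1150 = 2 × 5^2 × 23
1550 = 2 × 5^2 × 31
LCM(350, 1150, 1550) = 2 × 5^2 × 7 × 23 × 31 = 249550.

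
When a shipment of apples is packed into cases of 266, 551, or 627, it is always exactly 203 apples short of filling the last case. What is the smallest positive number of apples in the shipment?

254359

Being 203 short of a full case of size k means N ≡ −203 (mod k), i.e. N + 203 is a multiple of each size.
266 = 2 × 7 × 19
551 = 19 × 29
627 = 3 × 11 × 19
LCM(266, 551, 627) = 2 × 3 × 7 × 11 × 19 × 29 = 254562.
Smallest positive N is 254562 − 203 = 254359.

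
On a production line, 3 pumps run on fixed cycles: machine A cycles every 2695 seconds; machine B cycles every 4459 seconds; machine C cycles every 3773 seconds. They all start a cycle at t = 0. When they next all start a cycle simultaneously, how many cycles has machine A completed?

All finish a whole number of cycles simultaneously at t = LCM of the periods.
2695 = 5 × 7^2 × 11
4459 = 7^3 × 13
3773 = 7^3 × 11
LCM(2695, 4459, 3773) = 5 × 7^3 × 11 × 13 = 245245.
Cycles for period 2695: 245245 / 2695 = 91.

91 cycles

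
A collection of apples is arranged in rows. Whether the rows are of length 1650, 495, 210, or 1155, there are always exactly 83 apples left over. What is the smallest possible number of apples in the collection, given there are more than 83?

N − 83 must be a common multiple of 1650, 495, 210, and 1155.
1650 = 2 × 3 × 5^2 × 11
495 = 3^2 × 5 × 11
210 = 2 × 3 × 5 × 7
1155 = 3 × 5 × 7 × 11
LCM(1650, 495, 210, 1155) = 2 × 3^2 × 5^2 × 7 × 11 = 34650.
Smallest N > 83 is LCM + 83 = 34650 + 83 = 34733.

34733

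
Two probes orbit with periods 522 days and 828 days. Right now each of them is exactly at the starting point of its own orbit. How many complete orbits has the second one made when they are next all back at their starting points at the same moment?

All finish a whole number of cycles simultaneously at t = LCM of the periods.
522 = 2 × 3^2 × 29
828 = 2^2 × 3^2 × 23
LCM(522, 828) = 2^2 × 3^2 × 23 × 29 = 24012.
Orbits for period 828: 24012 / 828 = 29.

29 orbits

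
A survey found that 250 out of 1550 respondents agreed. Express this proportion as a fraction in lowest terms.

5/31

250 = 2 × 5^3
1550 = 2 × 5^2 × 31
gcd(250, 1550) = 2 × 5^2 = 50.
Divide numerator and denominator by 50: 250/1550 = 5/31.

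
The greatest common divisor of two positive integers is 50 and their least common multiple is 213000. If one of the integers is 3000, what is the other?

For two integers, gcd × lcm = product, so the other is (50 × 213000) / 3000 = 10650000 / 3000 = 3550.

3550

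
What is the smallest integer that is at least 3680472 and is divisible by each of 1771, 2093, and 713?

4282278

The integer must be a common multiple of 1771, 2093, and 713, so a multiple of their LCM.
1771 = 7 × 11 × 23
2093 = 7 × 13 × 23
713 = 23 × 31
LCM(1771, 2093, 713) = 7 × 11 × 13 × 23 × 31 = 713713.
Smallest multiple of 713713 that is ≥ 3680472: ⌈3680472/713713⌉ × 713713 = 6 × 713713 = 4282278.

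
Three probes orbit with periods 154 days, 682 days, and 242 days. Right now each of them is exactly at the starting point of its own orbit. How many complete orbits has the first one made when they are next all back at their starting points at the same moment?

They are all back at their starting positions together after one LCM of the periods.
154 = 2 × 7 × 11
682 = 2 × 11 × 31
242 = 2 × 11^2
LCM(154, 682, 242) = 2 × 7 × 11^2 × 31 = 52514.
Orbits for period 154: 52514 / 154 = 341.

341 orbits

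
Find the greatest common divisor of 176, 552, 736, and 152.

176 = 2^4 × 11
552 = 2^3 × 3 × 23
736 = 2^5 × 23
152 = 2^3 × 19
gcd(176, 552, 736, 152) = 2^3 = 8.

8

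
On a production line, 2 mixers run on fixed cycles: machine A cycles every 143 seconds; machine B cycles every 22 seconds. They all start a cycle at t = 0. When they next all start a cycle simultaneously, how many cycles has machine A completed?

2 cycles

They are all back at their starting positions together after one LCM of the periods.
143 = 11 × 13
22 = 2 × 11
LCM(143, 22) = 2 × 11 × 13 = 286.
Cycles for period 143: 286 / 143 = 2.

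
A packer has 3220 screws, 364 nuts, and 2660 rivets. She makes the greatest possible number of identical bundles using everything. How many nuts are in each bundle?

13

Number of bundles = gcd(3220, 364, 2660).
3220 = 2^2 × 5 × 7 × 23
364 = 2^2 × 7 × 13
2660 = 2^2 × 5 × 7 × 19
gcd(3220, 364, 2660) = 2^2 × 7 = 28.
nuts per bundle = 364 / 28 = 13.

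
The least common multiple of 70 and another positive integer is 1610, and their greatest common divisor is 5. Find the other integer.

115

gcd × lcm = product of the two integers, so the other integer is (5 × 1610) / 70 = 115.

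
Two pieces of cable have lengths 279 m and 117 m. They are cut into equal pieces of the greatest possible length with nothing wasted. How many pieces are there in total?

44

Piece length = gcd(279, 117).
279 = 3^2 × 31
117 = 3^2 × 13
gcd(279, 117) = 3^2 = 9.
Total pieces = 279/9 + 117/9 = 31 + 13 = 44.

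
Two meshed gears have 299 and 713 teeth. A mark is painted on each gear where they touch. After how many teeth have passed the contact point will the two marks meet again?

9269 teeth

The first simultaneous occurrence is after LCM of the individual periods.
299 = 13 × 23
713 = 23 × 31
LCM(299, 713) = 13 × 23 × 31 = 9269.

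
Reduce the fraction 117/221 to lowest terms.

117 = 3^2 × 13
221 = 13 × 17
gcd(117, 221) = 13.
Divide numerator and denominator by 13: 117/221 = 9/17.

9/17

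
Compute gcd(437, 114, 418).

437 = 19 × 23
114 = 2 × 3 × 19
418 = 2 × 11 × 19
gcd(437, 114, 418) = 19.

19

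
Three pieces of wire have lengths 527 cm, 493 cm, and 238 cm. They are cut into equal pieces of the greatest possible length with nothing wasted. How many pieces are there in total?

Piece length = gcd(527, 493, 238).
527 = 17 × 31
493 = 17 × 29
238 = 2 × 7 × 17
gcd(527, 493, 238) = 17.
Total pieces = 527/17 + 493/17 + 238/17 = 31 + 29 + 14 = 74.

74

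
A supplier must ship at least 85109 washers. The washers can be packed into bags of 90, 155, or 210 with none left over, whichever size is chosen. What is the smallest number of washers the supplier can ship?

The number of washers must be a common multiple of 90, 155, and 210, so a multiple of their LCM.
90 = 2 × 3^2 × 5
155 = 5 × 31
210 = 2 × 3 × 5 × 7
LCM(90, 155, 210) = 2 × 3^2 × 5 × 7 × 31 = 19530.
Smallest multiple of 19530 that is ≥ 85109: ⌈85109/19530⌉ × 19530 = 5 × 19530 = 97650.

97650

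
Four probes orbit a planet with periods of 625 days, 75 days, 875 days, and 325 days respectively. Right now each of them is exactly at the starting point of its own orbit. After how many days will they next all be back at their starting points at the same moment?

We need the least common multiple of the intervals.
625 = 5^4
75 = 3 × 5^2
875 = 5^3 × 7
325 = 5^2 × 13
LCM(625, 75, 875, 325) = 3 × 5^4 × 7 × 13 = 170625.

170625 days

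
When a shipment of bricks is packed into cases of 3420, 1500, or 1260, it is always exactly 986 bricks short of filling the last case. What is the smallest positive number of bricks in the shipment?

Being 986 short of a full case of size k means N ≡ −986 (mod k), i.e. N + 986 is a multiple of each size.
3420 = 2^2 × 3^2 × 5 × 19
1500 = 2^2 × 3 × 5^3
1260 = 2^2 × 3^2 × 5 × 7
LCM(3420, 1500, 1260) = 2^2 × 3^2 × 5^3 × 7 × 19 = 598500.
Smallest positive N is 598500 − 986 = 597514.

597514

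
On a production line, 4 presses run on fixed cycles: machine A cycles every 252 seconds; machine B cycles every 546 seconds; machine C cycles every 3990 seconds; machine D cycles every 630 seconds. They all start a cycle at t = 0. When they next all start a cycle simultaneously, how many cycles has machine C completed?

78 cycles

All finish a whole number of cycles simultaneously at t = LCM of the periods.
252 = 2^2 × 3^2 × 7
546 = 2 × 3 × 7 × 13
3990 = 2 × 3 × 5 × 7 × 19
630 = 2 × 3^2 × 5 × 7
LCM(252, 546, 3990, 630) = 2^2 × 3^2 × 5 × 7 × 13 × 19 = 311220.
Cycles for period 3990: 311220 / 3990 = 78.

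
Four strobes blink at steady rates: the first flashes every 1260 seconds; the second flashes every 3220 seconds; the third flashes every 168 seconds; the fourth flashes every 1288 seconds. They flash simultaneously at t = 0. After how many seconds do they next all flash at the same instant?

57960 seconds

The first simultaneous occurrence is after LCM of the individual periods.
1260 = 2^2 × 3^2 × 5 × 7
3220 = 2^2 × 5 × 7 × 23
168 = 2^3 × 3 × 7
1288 = 2^3 × 7 × 23
LCM(1260, 3220, 168, 1288) = 2^3 × 3^2 × 5 × 7 × 23 = 57960.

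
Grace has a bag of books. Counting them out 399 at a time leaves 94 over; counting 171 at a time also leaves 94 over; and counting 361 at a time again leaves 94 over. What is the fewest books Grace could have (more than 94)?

N − 94 must be a common multiple of 399, 171, and 361.
399 = 3 × 7 × 19
171 = 3^2 × 19
361 = 19^2
LCM(399, 171, 361) = 3^2 × 7 × 19^2 = 22743.
Smallest N > 94 is LCM + 94 = 22743 + 94 = 22837.

22837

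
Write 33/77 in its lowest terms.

33 = 3 × 11
77 = 7 × 11
gcd(33, 77) = 11.
Divide numerator and denominator by 11: 33/77 = 3/7.

3/7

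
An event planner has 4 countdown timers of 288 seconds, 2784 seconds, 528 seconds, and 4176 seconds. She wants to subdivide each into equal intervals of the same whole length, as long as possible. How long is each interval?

48 seconds

The interval must divide each timer length; the longest such is the gcd.
288 = 2^5 × 3^2
2784 = 2^5 × 3 × 29
528 = 2^4 × 3 × 11
4176 = 2^4 × 3^2 × 29
gcd(288, 2784, 528, 4176) = 2^4 × 3 = 48.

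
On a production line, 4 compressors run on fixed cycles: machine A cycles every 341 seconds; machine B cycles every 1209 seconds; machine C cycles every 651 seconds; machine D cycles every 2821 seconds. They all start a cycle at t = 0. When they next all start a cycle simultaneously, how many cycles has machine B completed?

The first common completion time is the LCM of the periods.
341 = 11 × 31
1209 = 3 × 13 × 31
651 = 3 × 7 × 31
2821 = 7 × 13 × 31
LCM(341, 1209, 651, 2821) = 3 × 7 × 11 × 13 × 31 = 93093.
Cycles for period 1209: 93093 / 1209 = 77.

77 cycles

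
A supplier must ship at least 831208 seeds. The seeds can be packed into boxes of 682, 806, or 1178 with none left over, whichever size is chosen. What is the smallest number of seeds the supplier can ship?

The number of seeds must be a common multiple of 682, 806, and 1178, so a multiple of their LCM.
682 = 2 × 11 × 31
806 = 2 × 13 × 31
1178 = 2 × 19 × 31
LCM(682, 806, 1178) = 2 × 11 × 13 × 19 × 31 = 168454.
Smallest multiple of 168454 that is ≥ 831208: ⌈831208/168454⌉ × 168454 = 5 × 168454 = 842270.

842270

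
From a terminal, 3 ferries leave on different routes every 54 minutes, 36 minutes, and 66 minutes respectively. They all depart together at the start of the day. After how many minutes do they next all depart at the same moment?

They coincide at every common multiple of the periods; the first is the LCM.
54 = 2 × 3^3
36 = 2^2 × 3^2
66 = 2 × 3 × 11
LCM(54, 36, 66) = 2^2 × 3^3 × 11 = 1188.

1188 minutes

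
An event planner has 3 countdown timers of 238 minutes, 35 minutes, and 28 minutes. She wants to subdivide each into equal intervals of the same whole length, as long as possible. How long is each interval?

The interval must divide each timer length; the longest such is the gcd.
238 = 2 × 7 × 17
35 = 5 × 7
28 = 2^2 × 7
gcd(238, 35, 28) = 7.

7 minutes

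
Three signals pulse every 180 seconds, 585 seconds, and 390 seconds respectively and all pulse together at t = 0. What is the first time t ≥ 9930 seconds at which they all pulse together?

11700 seconds

Joint pulses occur at multiples of LCM(180, 585, 390).
180 = 2^2 × 3^2 × 5
585 = 3^2 × 5 × 13
390 = 2 × 3 × 5 × 13
LCM(180, 585, 390) = 2^2 × 3^2 × 5 × 13 = 2340.
Smallest multiple of 2340 that is ≥ 9930: ⌈9930/2340⌉ × 2340 = 5 × 2340 = 11700.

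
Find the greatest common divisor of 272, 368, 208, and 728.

8

272 = 2^4 × 17
368 = 2^4 × 23
208 = 2^4 × 13
728 = 2^3 × 7 × 13
gcd(272, 368, 208, 728) = 2^3 = 8.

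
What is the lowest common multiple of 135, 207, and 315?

21735

135 = 3^3 × 5
207 = 3^2 × 23
315 = 3^2 × 5 × 7
LCM(135, 207, 315) = 3^3 × 5 × 7 × 23 = 21735.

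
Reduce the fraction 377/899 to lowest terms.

377 = 13 × 29
899 = 29 × 31
gcd(377, 899) = 29.
Divide numerator and denominator by 29: 377/899 = 13/31.

13/31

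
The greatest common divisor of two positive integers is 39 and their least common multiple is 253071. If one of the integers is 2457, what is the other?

4017

For two integers, gcd × lcm = product, so the other is (39 × 253071) / 2457 = 9869769 / 2457 = 4017.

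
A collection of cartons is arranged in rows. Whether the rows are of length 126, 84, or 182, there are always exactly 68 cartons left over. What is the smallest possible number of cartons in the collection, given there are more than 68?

3344

N − 68 must be a common multiple of 126, 84, and 182.
126 = 2 × 3^2 × 7
84 = 2^2 × 3 × 7
182 = 2 × 7 × 13
LCM(126, 84, 182) = 2^2 × 3^2 × 7 × 13 = 3276.
Smallest N > 68 is LCM + 68 = 3276 + 68 = 3344.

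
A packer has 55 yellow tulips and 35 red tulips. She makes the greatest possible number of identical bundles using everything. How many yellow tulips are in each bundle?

Number of bundles = gcd(55, 35).
55 = 5 × 11
35 = 5 × 7
gcd(55, 35) = 5.
yellow tulips per bundle = 55 / 5 = 11.

11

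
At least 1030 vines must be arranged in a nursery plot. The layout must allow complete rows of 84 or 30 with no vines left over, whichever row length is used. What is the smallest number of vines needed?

The number of vines must be a common multiple of 84 and 30, so a multiple of their LCM.
84 = 2^2 × 3 × 7
30 = 2 × 3 × 5
LCM(84, 30) = 2^2 × 3 × 5 × 7 = 420.
Smallest multiple of 420 that is ≥ 1030: ⌈1030/420⌉ × 420 = 3 × 420 = 1260.

1260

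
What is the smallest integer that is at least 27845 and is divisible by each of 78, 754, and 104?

The integer must be a common multiple of 78, 754, and 104, so a multiple of their LCM.
78 = 2 × 3 × 13
754 = 2 × 13 × 29
104 = 2^3 × 13
LCM(78, 754, 104) = 2^3 × 3 × 13 × 29 = 9048.
Smallest multiple of 9048 that is ≥ 27845: ⌈27845/9048⌉ × 9048 = 4 × 9048 = 36192.

36192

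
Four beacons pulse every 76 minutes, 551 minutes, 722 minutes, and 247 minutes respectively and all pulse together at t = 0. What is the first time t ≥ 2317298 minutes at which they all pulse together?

Joint pulses occur at multiples of LCM(76, 551, 722, 247).
76 = 2^2 × 19
551 = 19 × 29
722 = 2 × 19^2
247 = 13 × 19
LCM(76, 551, 722, 247) = 2^2 × 13 × 19^2 × 29 = 544388.
Smallest multiple of 544388 that is ≥ 2317298: ⌈2317298/544388⌉ × 544388 = 5 × 544388 = 2721940.

2721940 minutes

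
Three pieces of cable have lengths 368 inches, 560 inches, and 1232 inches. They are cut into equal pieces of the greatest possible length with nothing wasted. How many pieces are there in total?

135

Piece length = gcd(368, 560, 1232).
368 = 2^4 × 23
560 = 2^4 × 5 × 7
1232 = 2^4 × 7 × 11
gcd(368, 560, 1232) = 2^4 = 16.
Total pieces = 368/16 + 560/16 + 1232/16 = 23 + 35 + 77 = 135.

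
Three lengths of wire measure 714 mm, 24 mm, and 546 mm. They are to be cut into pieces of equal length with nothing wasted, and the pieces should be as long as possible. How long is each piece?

The greatest length dividing all of 714, 24, and 546 is their gcd.
714 = 2 × 3 × 7 × 17
24 = 2^3 × 3
546 = 2 × 3 × 7 × 13
gcd(714, 24, 546) = 2 × 3 = 6.

6 mm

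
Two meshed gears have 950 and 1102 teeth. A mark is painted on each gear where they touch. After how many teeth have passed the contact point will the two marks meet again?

27550 teeth

They coincide at every common multiple of the periods; the first is the LCM.
950 = 2 × 5^2 × 19
1102 = 2 × 19 × 29
LCM(950, 1102) = 2 × 5^2 × 19 × 29 = 27550.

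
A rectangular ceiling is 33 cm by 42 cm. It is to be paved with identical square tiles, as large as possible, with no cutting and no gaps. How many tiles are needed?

Tile side = gcd(33, 42).
33 = 3 × 11
42 = 2 × 3 × 7
gcd(33, 42) = 3.
Tiles: (33/3) × (42/3) = 11 × 14 = 154.

154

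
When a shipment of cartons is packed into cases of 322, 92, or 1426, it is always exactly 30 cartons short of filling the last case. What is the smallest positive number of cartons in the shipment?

19934

Being 30 short of a full case of size k means N ≡ −30 (mod k), i.e. N + 30 is a multiple of each size.
322 = 2 × 7 × 23
92 = 2^2 × 23
1426 = 2 × 23 × 31
LCM(322, 92, 1426) = 2^2 × 7 × 23 × 31 = 19964.
Smallest positive N is 19964 − 30 = 19934.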